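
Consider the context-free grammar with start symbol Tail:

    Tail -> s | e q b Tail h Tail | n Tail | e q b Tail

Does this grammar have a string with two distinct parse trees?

Witness: e q b e q b s h s

Derivation 1: Tail ⇒ e q b Tail h Tail ⇒ e q b e q b Tail h Tail ⇒ e q b e q b s h Tail ⇒ e q b e q b s h s
Derivation 2: Tail ⇒ e q b Tail ⇒ e q b e q b Tail h Tail ⇒ e q b e q b s h Tail ⇒ e q b e q b s h s

Two distinct leftmost derivations for the same string.

Ambiguous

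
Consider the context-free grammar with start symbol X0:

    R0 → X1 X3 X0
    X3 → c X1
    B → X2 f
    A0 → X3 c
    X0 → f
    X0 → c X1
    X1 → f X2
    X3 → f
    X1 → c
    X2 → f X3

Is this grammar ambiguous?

Only X0, X1, X2, X3 are reachable from X0; ignoring the rest: Each reachable nonterminal has at most one production per leading terminal, and all productions are right-linear; the derivation is determined token-by-token.

Unambiguous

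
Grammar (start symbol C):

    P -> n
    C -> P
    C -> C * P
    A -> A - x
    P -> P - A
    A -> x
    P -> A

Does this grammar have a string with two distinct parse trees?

Ambiguous

Witness: x - x

Derivation 1: C ⇒ P ⇒ P - A ⇒ A - A ⇒ x - A ⇒ x - x
Derivation 2: C ⇒ P ⇒ A ⇒ A - x ⇒ x - x

Two distinct leftmost derivations for the same string.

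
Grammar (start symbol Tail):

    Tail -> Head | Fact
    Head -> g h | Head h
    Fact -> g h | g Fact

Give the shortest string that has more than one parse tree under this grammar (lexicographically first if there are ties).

g h

length 2: g h has 2 parse trees

Two derivations of g h:
  Tail ⇒ Head ⇒ g h
  Tail ⇒ Fact ⇒ g h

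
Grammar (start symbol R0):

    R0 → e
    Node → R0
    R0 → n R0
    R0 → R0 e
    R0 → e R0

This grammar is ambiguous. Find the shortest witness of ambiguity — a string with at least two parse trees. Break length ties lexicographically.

e e

length 1: no string has ≥2 trees
length 2: e e has 2 parse trees

Two derivations of e e:
  R0 ⇒ R0 e ⇒ e e
  R0 ⇒ e R0 ⇒ e e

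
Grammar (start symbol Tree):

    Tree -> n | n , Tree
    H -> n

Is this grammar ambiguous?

(H is unreachable from Tree, so its rules don't affect L(Tree).) Right-recursive list with a separator: after each atom, whether the separator follows determines the rule. One parse per string.

Unambiguous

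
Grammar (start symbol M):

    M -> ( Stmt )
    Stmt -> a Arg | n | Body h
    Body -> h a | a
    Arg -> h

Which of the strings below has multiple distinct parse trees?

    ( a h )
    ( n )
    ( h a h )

( a h )

( a h ): 2 trees
( n ): 1 tree
( h a h ): 1 tree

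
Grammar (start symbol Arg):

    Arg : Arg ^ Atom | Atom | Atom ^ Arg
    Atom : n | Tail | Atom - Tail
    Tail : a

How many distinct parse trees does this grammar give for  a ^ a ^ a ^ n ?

Parse trees for a ^ a ^ a ^ n:
  [Arg [Arg [Arg [Arg [Atom [Tail a]]] ^ [Atom [Tail a]]] ^ [Atom [Tail a]]] ^ [Atom n]]
  [Arg [Arg [Arg [Atom [Tail a]] ^ [Arg [Atom [Tail a]]]] ^ [Atom [Tail a]]] ^ [Atom n]]
  [Arg [Arg [Atom [Tail a]] ^ [Arg [Arg [Atom [Tail a]]] ^ [Atom [Tail a]]]] ^ [Atom n]]
  [Arg [Arg [Atom [Tail a]] ^ [Arg [Atom [Tail a]] ^ [Arg [Atom [Tail a]]]]] ^ [Atom n]]
  [Arg [Atom [Tail a]] ^ [Arg [Arg [Arg [Atom [Tail a]]] ^ [Atom [Tail a]]] ^ [Atom n]]]
  [Arg [Atom [Tail a]] ^ [Arg [Arg [Atom [Tail a]] ^ [Arg [Atom [Tail a]]]] ^ [Atom n]]]
  [Arg [Atom [Tail a]] ^ [Arg [Atom [Tail a]] ^ [Arg [Arg [Atom [Tail a]]] ^ [Atom n]]]]
  [Arg [Atom [Tail a]] ^ [Arg [Atom [Tail a]] ^ [Arg [Atom [Tail a]] ^ [Arg [Atom n]]]]]

8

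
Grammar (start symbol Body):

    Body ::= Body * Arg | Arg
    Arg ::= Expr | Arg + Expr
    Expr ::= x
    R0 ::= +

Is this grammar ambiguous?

Unambiguous

(R0 is unreachable from Body, so its rules don't affect L(Body).) This is a standard precedence ladder (Body over Arg over Expr), with each level left-recursive on its own operator ('*' at Body, '+' at Arg). That structure is LR(1), hence unambiguous.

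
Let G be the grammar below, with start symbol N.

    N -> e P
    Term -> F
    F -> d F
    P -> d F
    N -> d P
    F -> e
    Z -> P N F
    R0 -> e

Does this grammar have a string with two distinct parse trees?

(Term, R0, Z are unreachable from N, so their rules don't affect L(N).) Restricted to the reachable nonterminals, every rule has the form A → t or A → t B, and no two rules for the same A share a first terminal. The grammar encodes a DFA — one run per string.

Unambiguous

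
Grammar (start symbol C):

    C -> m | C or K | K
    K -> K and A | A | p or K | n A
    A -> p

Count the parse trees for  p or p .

Parse trees for p or p:
  [C [C [K [A p]]] or [K [A p]]]
  [C [K p or [K [A p]]]]

2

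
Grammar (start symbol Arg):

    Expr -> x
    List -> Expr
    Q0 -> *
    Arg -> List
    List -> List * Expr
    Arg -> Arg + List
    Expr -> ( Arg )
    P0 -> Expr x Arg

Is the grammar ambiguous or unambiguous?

Only Arg, List, Expr are reachable from Arg; ignoring the rest: The grammar is stratified — Arg handles '+' (left-recursive), List handles '*', Expr atoms. Each operator has a fixed associativity and precedence level, so every string has one parse.

Unambiguous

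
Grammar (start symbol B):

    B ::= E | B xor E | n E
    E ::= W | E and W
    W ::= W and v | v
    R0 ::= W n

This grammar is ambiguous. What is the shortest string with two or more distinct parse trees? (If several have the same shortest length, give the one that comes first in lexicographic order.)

length 1: no string has ≥2 trees
length 2: no string has ≥2 trees
length 3: v and v has 2 parse trees

Two derivations of v and v:
  B ⇒ E ⇒ W ⇒ W and v ⇒ v and v
  B ⇒ E ⇒ E and W ⇒ W and W ⇒ v and W ⇒ v and v

v and v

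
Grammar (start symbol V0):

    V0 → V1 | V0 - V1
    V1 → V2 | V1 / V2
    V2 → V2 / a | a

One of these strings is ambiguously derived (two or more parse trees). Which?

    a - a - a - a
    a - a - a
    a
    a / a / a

a - a - a - a: 1 tree
a - a - a: 1 tree
a: 1 tree
a / a / a: 4 trees

a / a / a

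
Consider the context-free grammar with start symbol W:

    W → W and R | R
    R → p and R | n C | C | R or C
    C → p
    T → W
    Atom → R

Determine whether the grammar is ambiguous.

Ambiguous

Witness: p and p

Derivation 1: W ⇒ W and R ⇒ R and R ⇒ C and R ⇒ p and R ⇒ p and C ⇒ p and p
Derivation 2: W ⇒ R ⇒ p and R ⇒ p and C ⇒ p and p

Two distinct leftmost derivations for the same string.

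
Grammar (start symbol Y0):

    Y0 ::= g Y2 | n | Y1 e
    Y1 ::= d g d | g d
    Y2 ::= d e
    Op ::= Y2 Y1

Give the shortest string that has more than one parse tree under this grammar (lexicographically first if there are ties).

g d e

length 1: no string has ≥2 trees
length 3: g d e has 2 parse trees

Two derivations of g d e:
  Y0 ⇒ g Y2 ⇒ g d e
  Y0 ⇒ Y1 e ⇒ g d e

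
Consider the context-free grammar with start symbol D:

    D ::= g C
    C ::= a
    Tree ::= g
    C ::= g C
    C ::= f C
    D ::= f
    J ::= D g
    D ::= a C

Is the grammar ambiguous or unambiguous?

Only D, C are reachable from D; ignoring the rest: Each reachable nonterminal has at most one production per leading terminal, and all productions are right-linear; the derivation is determined token-by-token.

Unambiguous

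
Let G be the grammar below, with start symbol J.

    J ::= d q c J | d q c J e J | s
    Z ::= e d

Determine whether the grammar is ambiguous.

Ambiguous

Witness: d q c d q c s e s

Derivation 1: J ⇒ d q c J ⇒ d q c d q c J e J ⇒ d q c d q c s e J ⇒ d q c d q c s e s
Derivation 2: J ⇒ d q c J e J ⇒ d q c d q c J e J ⇒ d q c d q c s e J ⇒ d q c d q c s e s

Two distinct leftmost derivations for the same string.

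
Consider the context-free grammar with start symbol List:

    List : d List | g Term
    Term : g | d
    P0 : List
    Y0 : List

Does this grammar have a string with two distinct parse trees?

Unambiguous

(P0, Y0 are unreachable from List, so their rules don't affect L(List).) The reachable rules are right-linear with at most one rule per (nonterminal, next-terminal) pair. Each input token forces the next rule, so parsing is deterministic.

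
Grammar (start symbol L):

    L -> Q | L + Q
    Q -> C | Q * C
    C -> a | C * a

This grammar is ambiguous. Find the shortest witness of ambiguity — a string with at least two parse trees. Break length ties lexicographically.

a * a

length 1: no string has ≥2 trees
length 3: a * a has 2 parse trees

Two derivations of a * a:
  L ⇒ Q ⇒ C ⇒ C * a ⇒ a * a
  L ⇒ Q ⇒ Q * C ⇒ C * C ⇒ a * C ⇒ a * a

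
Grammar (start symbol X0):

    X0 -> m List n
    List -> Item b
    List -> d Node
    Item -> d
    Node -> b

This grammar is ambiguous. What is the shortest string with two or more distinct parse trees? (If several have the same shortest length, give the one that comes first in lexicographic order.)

m d b n

length 4: m d b n has 2 parse trees

Two derivations of m d b n:
  X0 ⇒ m List n ⇒ m Item b n ⇒ m d b n
  X0 ⇒ m List n ⇒ m d Node n ⇒ m d b n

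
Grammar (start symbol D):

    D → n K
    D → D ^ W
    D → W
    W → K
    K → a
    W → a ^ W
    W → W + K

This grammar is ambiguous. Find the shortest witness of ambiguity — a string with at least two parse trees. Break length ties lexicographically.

length 1: no string has ≥2 trees
length 2: no string has ≥2 trees
length 3: a ^ a has 2 parse trees

Two derivations of a ^ a:
  D ⇒ D ^ W ⇒ W ^ W ⇒ K ^ W ⇒ a ^ W ⇒ a ^ K ⇒ a ^ a
  D ⇒ W ⇒ a ^ W ⇒ a ^ K ⇒ a ^ a

a ^ a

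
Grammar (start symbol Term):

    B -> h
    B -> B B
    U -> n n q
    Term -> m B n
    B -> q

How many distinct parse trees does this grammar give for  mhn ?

Parse trees for mhn:
  [Term m [B h] n]

1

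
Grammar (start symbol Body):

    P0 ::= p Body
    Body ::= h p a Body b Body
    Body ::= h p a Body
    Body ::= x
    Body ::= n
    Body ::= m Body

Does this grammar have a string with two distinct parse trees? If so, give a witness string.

Witness: h p a h p a n b n

Derivation 1: Body ⇒ h p a Body b Body ⇒ h p a h p a Body b Body ⇒ h p a h p a n b Body ⇒ h p a h p a n b n
Derivation 2: Body ⇒ h p a Body ⇒ h p a h p a Body b Body ⇒ h p a h p a n b Body ⇒ h p a h p a n b n

Two distinct leftmost derivations for the same string.

Ambiguous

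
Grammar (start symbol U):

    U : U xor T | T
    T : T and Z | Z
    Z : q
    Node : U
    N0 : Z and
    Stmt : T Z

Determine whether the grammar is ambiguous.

(Node, N0, Stmt are unreachable from U, so their rules don't affect L(U).) This is a standard precedence ladder (U over T over Z), with each level left-recursive on its own operator ('xor' at U, 'and' at T). That structure is LR(1), hence unambiguous.

Unambiguous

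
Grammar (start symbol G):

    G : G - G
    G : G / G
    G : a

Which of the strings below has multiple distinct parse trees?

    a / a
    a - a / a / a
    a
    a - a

a - a / a / a

a / a: 1 tree
a - a / a / a: 5 trees
a: 1 tree
a - a: 1 tree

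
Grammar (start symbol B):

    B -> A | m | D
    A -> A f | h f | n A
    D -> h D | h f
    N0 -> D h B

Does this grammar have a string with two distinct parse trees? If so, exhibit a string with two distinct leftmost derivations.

Ambiguous

Witness: h f

Derivation 1: B ⇒ A ⇒ h f
Derivation 2: B ⇒ D ⇒ h f

Two distinct leftmost derivations for the same string.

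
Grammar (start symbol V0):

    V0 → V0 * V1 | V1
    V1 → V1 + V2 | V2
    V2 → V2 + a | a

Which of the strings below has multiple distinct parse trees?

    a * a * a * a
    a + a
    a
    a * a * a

a + a

a * a * a * a: 1 tree
a + a: 2 trees
a: 1 tree
a * a * a: 1 tree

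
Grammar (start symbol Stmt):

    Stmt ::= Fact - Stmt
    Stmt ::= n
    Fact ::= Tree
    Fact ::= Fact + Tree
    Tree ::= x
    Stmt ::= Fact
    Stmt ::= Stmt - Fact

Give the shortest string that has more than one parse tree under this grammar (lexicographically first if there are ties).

x - x

length 1: no string has ≥2 trees
length 3: x - x has 2 parse trees

Two derivations of x - x:
  Stmt ⇒ Fact - Stmt ⇒ Tree - Stmt ⇒ x - Stmt ⇒ x - Fact ⇒ x - Tree ⇒ x - x
  Stmt ⇒ Stmt - Fact ⇒ Fact - Fact ⇒ Tree - Fact ⇒ x - Fact ⇒ x - Tree ⇒ x - x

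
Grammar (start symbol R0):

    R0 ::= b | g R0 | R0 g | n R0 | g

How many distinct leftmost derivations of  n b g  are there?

2

Parse trees for n b g:
  [R0 [R0 n [R0 b]] g]
  [R0 n [R0 [R0 b] g]]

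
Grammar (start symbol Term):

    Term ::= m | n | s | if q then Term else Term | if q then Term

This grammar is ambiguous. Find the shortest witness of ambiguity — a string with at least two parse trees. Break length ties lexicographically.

if q then if q then m else m

length 1: no string has ≥2 trees
length 4: no string has ≥2 trees
length 6: no string has ≥2 trees
length 7: no string has ≥2 trees
length 9: if q then if q then m else m has 2 parse trees

Two derivations of if q then if q then m else m:
  Term ⇒ if q then Term else Term ⇒ if q then if q then Term else Term ⇒ if q then if q then m else Term ⇒ if q then if q then m else m
  Term ⇒ if q then Term ⇒ if q then if q then Term else Term ⇒ if q then if q then m else Term ⇒ if q then if q then m else m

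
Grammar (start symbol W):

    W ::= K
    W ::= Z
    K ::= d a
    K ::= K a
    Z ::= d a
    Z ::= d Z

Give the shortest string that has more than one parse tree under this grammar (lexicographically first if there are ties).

d a

length 2: d a has 2 parse trees

Two derivations of d a:
  W ⇒ K ⇒ d a
  W ⇒ Z ⇒ d a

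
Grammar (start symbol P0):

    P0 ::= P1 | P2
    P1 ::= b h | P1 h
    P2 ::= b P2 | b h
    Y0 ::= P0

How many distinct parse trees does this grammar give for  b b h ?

Parse trees for b b h:
  [P0 [P2 b [P2 b h]]]

1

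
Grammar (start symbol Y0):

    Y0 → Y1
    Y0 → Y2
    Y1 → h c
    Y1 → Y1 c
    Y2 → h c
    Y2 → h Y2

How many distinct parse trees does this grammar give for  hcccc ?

Parse trees for hcccc:
  [Y0 [Y1 [Y1 [Y1 [Y1 h c] c] c] c]]

1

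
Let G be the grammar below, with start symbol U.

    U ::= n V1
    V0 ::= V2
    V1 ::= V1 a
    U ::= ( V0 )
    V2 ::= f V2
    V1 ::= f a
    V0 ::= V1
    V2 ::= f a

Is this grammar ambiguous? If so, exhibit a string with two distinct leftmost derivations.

Witness: ( f a )

Derivation 1: U ⇒ ( V0 ) ⇒ ( V2 ) ⇒ ( f a )
Derivation 2: U ⇒ ( V0 ) ⇒ ( V1 ) ⇒ ( f a )

Two distinct leftmost derivations for the same string.

Ambiguous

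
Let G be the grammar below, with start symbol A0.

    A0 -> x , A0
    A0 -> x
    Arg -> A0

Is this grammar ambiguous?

Only A0 is reachable from A0; ignoring the rest: The reachable grammar is A → atom sep A | atom. Each atom is followed by either the separator (recurse) or end-of-string (stop) — no choice point.

Unambiguous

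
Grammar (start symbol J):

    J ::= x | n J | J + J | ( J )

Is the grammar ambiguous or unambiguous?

Ambiguous

Witness: n x + x

Derivation 1: J ⇒ n J ⇒ n J + J ⇒ n x + J ⇒ n x + x
Derivation 2: J ⇒ J + J ⇒ n J + J ⇒ n x + J ⇒ n x + x

Two distinct leftmost derivations for the same string.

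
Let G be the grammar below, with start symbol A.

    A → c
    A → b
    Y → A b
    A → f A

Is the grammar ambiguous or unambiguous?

Only A is reachable from A; ignoring the rest: Restricted to the reachable nonterminals, every rule has the form A → t or A → t B, and no two rules for the same A share a first terminal. The grammar encodes a DFA — one run per string.

Unambiguous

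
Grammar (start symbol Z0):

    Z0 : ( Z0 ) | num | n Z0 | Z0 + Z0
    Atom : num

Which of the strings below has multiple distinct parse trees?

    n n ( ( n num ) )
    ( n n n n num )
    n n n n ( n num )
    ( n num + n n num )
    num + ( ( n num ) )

n n ( ( n num ) ): 1 tree
( n n n n num ): 1 tree
n n n n ( n num ): 1 tree
( n num + n n num ): 2 trees
num + ( ( n num ) ): 1 tree

( n num + n n num )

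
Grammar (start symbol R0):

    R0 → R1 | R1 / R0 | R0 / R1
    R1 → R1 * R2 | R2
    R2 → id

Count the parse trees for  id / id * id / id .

Parse trees for id / id * id / id:
  [R0 [R1 [R2 id]] / [R0 [R1 [R1 [R2 id]] * [R2 id]] / [R0 [R1 [R2 id]]]]]
  [R0 [R1 [R2 id]] / [R0 [R0 [R1 [R1 [R2 id]] * [R2 id]]] / [R1 [R2 id]]]]
  [R0 [R0 [R1 [R2 id]] / [R0 [R1 [R1 [R2 id]] * [R2 id]]]] / [R1 [R2 id]]]
  [R0 [R0 [R0 [R1 [R2 id]]] / [R1 [R1 [R2 id]] * [R2 id]]] / [R1 [R2 id]]]

4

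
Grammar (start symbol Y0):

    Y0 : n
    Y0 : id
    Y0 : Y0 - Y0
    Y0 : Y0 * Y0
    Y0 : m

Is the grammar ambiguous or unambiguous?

Ambiguous

Witness: id * id * id

Derivation 1: Y0 ⇒ Y0 * Y0 ⇒ id * Y0 ⇒ id * Y0 * Y0 ⇒ id * id * Y0 ⇒ id * id * id
Derivation 2: Y0 ⇒ Y0 * Y0 ⇒ Y0 * Y0 * Y0 ⇒ id * Y0 * Y0 ⇒ id * id * Y0 ⇒ id * id * id

Two distinct leftmost derivations for the same string.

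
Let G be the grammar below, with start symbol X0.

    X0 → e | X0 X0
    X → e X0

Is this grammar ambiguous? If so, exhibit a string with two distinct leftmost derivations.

Witness: e e e

Derivation 1: X0 ⇒ X0 X0 ⇒ e X0 ⇒ e X0 X0 ⇒ e e X0 ⇒ e e e
Derivation 2: X0 ⇒ X0 X0 ⇒ X0 X0 X0 ⇒ e X0 X0 ⇒ e e X0 ⇒ e e e

Two distinct leftmost derivations for the same string.

Ambiguous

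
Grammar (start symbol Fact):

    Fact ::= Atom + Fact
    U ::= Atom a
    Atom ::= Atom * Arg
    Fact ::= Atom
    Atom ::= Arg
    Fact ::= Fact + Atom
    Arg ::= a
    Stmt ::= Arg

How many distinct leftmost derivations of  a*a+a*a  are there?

2

Parse trees for a*a+a*a:
  [Fact [Atom [Atom [Arg a]] * [Arg a]] + [Fact [Atom [Atom [Arg a]] * [Arg a]]]]
  [Fact [Fact [Atom [Atom [Arg a]] * [Arg a]]] + [Atom [Atom [Arg a]] * [Arg a]]]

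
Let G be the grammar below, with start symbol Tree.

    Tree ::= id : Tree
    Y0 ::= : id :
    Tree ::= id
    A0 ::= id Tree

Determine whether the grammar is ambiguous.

Unambiguous

Only Tree is reachable from Tree; ignoring the rest: Right-recursive list with a separator: after each atom, whether the separator follows determines the rule. One parse per string.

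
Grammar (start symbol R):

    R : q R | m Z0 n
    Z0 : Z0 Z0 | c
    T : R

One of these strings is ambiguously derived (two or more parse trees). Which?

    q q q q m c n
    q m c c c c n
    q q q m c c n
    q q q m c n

q m c c c c n

q q q q m c n: 1 tree
q m c c c c n: 5 trees
q q q m c c n: 1 tree
q q q m c n: 1 tree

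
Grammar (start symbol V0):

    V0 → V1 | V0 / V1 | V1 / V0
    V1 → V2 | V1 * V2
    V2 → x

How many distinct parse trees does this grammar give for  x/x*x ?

Parse trees for x/x*x:
  [V0 [V0 [V1 [V2 x]]] / [V1 [V1 [V2 x]] * [V2 x]]]
  [V0 [V1 [V2 x]] / [V0 [V1 [V1 [V2 x]] * [V2 x]]]]

2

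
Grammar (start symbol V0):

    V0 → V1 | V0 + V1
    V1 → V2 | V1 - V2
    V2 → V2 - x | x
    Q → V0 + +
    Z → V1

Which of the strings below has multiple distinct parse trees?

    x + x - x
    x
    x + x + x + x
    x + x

x + x - x: 2 trees
x: 1 tree
x + x + x + x: 1 tree
x + x: 1 tree

x + x - x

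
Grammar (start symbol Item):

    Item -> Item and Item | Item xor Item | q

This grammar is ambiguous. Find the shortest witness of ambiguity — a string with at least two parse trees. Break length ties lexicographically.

length 1: no string has ≥2 trees
length 3: no string has ≥2 trees
length 5: q and q and q has 2 parse trees

Two derivations of q and q and q:
  Item ⇒ Item and Item ⇒ Item and Item and Item ⇒ q and Item and Item ⇒ q and q and Item ⇒ q and q and q
  Item ⇒ Item and Item ⇒ q and Item ⇒ q and Item and Item ⇒ q and q and Item ⇒ q and q and q

q and q and q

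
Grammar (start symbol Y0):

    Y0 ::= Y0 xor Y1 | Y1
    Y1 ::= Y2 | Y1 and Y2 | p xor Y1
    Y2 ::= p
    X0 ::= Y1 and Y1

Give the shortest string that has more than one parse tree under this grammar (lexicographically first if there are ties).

p xor p

length 1: no string has ≥2 trees
length 3: p xor p has 2 parse trees

Two derivations of p xor p:
  Y0 ⇒ Y0 xor Y1 ⇒ Y1 xor Y1 ⇒ Y2 xor Y1 ⇒ p xor Y1 ⇒ p xor Y2 ⇒ p xor p
  Y0 ⇒ Y1 ⇒ p xor Y1 ⇒ p xor Y2 ⇒ p xor p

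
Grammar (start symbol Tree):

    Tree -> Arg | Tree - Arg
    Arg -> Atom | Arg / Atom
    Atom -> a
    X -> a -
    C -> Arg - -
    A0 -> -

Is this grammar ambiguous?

Unambiguous

(X, C, A0 are unreachable from Tree, so their rules don't affect L(Tree).) The grammar is stratified — Tree handles '-' (left-recursive), Arg handles '/', Atom atoms. Each operator has a fixed associativity and precedence level, so every string has one parse.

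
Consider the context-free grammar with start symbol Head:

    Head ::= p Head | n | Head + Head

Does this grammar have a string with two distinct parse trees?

Ambiguous

Witness: p n + n

Derivation 1: Head ⇒ p Head ⇒ p Head + Head ⇒ p n + Head ⇒ p n + n
Derivation 2: Head ⇒ Head + Head ⇒ p Head + Head ⇒ p n + Head ⇒ p n + n

Two distinct leftmost derivations for the same string.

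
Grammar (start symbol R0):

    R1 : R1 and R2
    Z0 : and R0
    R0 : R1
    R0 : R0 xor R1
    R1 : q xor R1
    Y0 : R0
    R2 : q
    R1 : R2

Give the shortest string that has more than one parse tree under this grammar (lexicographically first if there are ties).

length 1: no string has ≥2 trees
length 3: q xor q has 2 parse trees

Two derivations of q xor q:
  R0 ⇒ R1 ⇒ q xor R1 ⇒ q xor R2 ⇒ q xor q
  R0 ⇒ R0 xor R1 ⇒ R1 xor R1 ⇒ R2 xor R1 ⇒ q xor R1 ⇒ q xor R2 ⇒ q xor q

q xor q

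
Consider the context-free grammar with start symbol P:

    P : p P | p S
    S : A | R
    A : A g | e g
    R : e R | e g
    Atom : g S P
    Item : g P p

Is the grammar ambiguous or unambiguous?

Witness: p e g

Derivation 1: P ⇒ p S ⇒ p A ⇒ p e g
Derivation 2: P ⇒ p S ⇒ p R ⇒ p e g

Two distinct leftmost derivations for the same string.

Ambiguous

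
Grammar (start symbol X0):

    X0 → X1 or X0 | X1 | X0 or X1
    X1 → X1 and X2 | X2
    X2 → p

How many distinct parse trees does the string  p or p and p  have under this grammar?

Parse trees for p or p and p:
  [X0 [X1 [X2 p]] or [X0 [X1 [X1 [X2 p]] and [X2 p]]]]
  [X0 [X0 [X1 [X2 p]]] or [X1 [X1 [X2 p]] and [X2 p]]]

2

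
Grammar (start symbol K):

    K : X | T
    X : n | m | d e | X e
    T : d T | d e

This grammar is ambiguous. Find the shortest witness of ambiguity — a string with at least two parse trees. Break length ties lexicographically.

length 1: no string has ≥2 trees
length 2: d e has 2 parse trees

Two derivations of d e:
  K ⇒ X ⇒ d e
  K ⇒ T ⇒ d e

d e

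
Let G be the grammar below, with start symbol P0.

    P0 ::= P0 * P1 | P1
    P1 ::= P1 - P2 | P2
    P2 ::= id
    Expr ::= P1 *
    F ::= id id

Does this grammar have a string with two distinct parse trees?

Only P0, P1, P2 are reachable from P0; ignoring the rest: This is a standard precedence ladder (P0 over P1 over P2), with each level left-recursive on its own operator ('*' at P0, '-' at P1). That structure is LR(1), hence unambiguous.

Unambiguous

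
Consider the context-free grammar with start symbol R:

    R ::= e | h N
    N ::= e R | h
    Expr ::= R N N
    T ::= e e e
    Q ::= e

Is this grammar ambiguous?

(Expr, T, Q are unreachable from R, so their rules don't affect L(R).) The reachable rules are right-linear with at most one rule per (nonterminal, next-terminal) pair. Each input token forces the next rule, so parsing is deterministic.

Unambiguous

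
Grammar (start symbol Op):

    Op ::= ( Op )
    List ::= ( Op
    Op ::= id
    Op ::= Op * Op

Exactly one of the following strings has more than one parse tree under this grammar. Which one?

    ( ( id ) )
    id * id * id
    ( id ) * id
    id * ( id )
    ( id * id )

id * id * id

( ( id ) ): 1 tree
id * id * id: 2 trees
( id ) * id: 1 tree
id * ( id ): 1 tree
( id * id ): 1 tree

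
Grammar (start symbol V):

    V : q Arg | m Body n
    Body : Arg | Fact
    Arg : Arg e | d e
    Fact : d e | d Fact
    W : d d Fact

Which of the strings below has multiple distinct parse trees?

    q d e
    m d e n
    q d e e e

m d e n

q d e: 1 tree
m d e n: 2 trees
q d e e e: 1 tree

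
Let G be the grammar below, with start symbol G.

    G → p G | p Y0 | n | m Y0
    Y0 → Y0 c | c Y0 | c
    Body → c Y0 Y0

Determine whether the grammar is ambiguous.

Ambiguous

Witness: m c c

Derivation 1: G ⇒ m Y0 ⇒ m Y0 c ⇒ m c c
Derivation 2: G ⇒ m Y0 ⇒ m c Y0 ⇒ m c c

Two distinct leftmost derivations for the same string.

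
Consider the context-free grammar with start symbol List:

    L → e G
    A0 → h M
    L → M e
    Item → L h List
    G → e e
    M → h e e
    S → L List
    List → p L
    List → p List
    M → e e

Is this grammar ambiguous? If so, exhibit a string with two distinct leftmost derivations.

Ambiguous

Witness: p e e e

Derivation 1: List ⇒ p L ⇒ p e G ⇒ p e e e
Derivation 2: List ⇒ p L ⇒ p M e ⇒ p e e e

Two distinct leftmost derivations for the same string.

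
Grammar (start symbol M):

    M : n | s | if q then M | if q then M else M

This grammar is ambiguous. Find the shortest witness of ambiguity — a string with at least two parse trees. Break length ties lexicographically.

length 1: no string has ≥2 trees
length 4: no string has ≥2 trees
length 6: no string has ≥2 trees
length 7: no string has ≥2 trees
length 9: if q then if q then n else n has 2 parse trees

Two derivations of if q then if q then n else n:
  M ⇒ if q then M ⇒ if q then if q then M else M ⇒ if q then if q then n else M ⇒ if q then if q then n else n
  M ⇒ if q then M else M ⇒ if q then if q then M else M ⇒ if q then if q then n else M ⇒ if q then if q then n else n

if q then if q then n else n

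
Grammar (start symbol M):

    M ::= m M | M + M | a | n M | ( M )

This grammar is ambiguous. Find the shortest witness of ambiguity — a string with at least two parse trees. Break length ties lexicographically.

length 1: no string has ≥2 trees
length 2: no string has ≥2 trees
length 3: no string has ≥2 trees
length 4: m a + a has 2 parse trees

Two derivations of m a + a:
  M ⇒ m M ⇒ m M + M ⇒ m a + M ⇒ m a + a
  M ⇒ M + M ⇒ m M + M ⇒ m a + M ⇒ m a + a

m a + a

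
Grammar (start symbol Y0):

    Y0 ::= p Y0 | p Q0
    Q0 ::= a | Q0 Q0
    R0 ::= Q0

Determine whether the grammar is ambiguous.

Witness: p a a a

Derivation 1: Y0 ⇒ p Q0 ⇒ p Q0 Q0 ⇒ p a Q0 ⇒ p a Q0 Q0 ⇒ p a a Q0 ⇒ p a a a
Derivation 2: Y0 ⇒ p Q0 ⇒ p Q0 Q0 ⇒ p Q0 Q0 Q0 ⇒ p a Q0 Q0 ⇒ p a a Q0 ⇒ p a a a

Two distinct leftmost derivations for the same string.

Ambiguous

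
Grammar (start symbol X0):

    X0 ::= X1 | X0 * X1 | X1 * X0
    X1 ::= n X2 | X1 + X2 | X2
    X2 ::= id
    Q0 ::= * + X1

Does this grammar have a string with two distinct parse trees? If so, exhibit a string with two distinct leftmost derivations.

Ambiguous

Witness: id * id

Derivation 1: X0 ⇒ X0 * X1 ⇒ X1 * X1 ⇒ X2 * X1 ⇒ id * X1 ⇒ id * X2 ⇒ id * id
Derivation 2: X0 ⇒ X1 * X0 ⇒ X2 * X0 ⇒ id * X0 ⇒ id * X1 ⇒ id * X2 ⇒ id * id

Two distinct leftmost derivations for the same string.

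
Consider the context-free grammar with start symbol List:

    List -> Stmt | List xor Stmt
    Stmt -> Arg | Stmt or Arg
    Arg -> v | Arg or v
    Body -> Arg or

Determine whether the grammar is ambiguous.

Ambiguous

Witness: v or v

Derivation 1: List ⇒ Stmt ⇒ Arg ⇒ Arg or v ⇒ v or v
Derivation 2: List ⇒ Stmt ⇒ Stmt or Arg ⇒ Arg or Arg ⇒ v or Arg ⇒ v or v

Two distinct leftmost derivations for the same string.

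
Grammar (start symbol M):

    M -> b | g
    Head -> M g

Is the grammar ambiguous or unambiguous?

Unambiguous

Only M is reachable from M; ignoring the rest: The reachable rules are right-linear with at most one rule per (nonterminal, next-terminal) pair. Each input token forces the next rule, so parsing is deterministic.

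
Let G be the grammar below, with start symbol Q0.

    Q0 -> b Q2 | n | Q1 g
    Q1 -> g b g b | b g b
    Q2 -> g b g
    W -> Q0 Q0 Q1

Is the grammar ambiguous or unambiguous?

Ambiguous

Witness: b g b g

Derivation 1: Q0 ⇒ b Q2 ⇒ b g b g
Derivation 2: Q0 ⇒ Q1 g ⇒ b g b g

Two distinct leftmost derivations for the same string.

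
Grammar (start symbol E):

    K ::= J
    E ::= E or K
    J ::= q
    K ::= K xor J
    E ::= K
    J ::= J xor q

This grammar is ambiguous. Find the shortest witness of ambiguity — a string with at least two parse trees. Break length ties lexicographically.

length 1: no string has ≥2 trees
length 3: q xor q has 2 parse trees

Two derivations of q xor q:
  E ⇒ K ⇒ J ⇒ J xor q ⇒ q xor q
  E ⇒ K ⇒ K xor J ⇒ J xor J ⇒ q xor J ⇒ q xor q

q xor q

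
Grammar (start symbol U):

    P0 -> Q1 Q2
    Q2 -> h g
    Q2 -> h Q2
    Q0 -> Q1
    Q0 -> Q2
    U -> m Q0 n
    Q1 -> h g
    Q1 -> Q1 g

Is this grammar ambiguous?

Witness: m h g n

Derivation 1: U ⇒ m Q0 n ⇒ m Q1 n ⇒ m h g n
Derivation 2: U ⇒ m Q0 n ⇒ m Q2 n ⇒ m h g n

Two distinct leftmost derivations for the same string.

Ambiguous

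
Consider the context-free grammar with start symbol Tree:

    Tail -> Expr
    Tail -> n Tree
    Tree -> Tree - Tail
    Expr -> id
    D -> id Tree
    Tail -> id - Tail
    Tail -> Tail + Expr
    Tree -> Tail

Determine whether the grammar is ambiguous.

Ambiguous

Witness: id - id

Derivation 1: Tree ⇒ Tree - Tail ⇒ Tail - Tail ⇒ Expr - Tail ⇒ id - Tail ⇒ id - Expr ⇒ id - id
Derivation 2: Tree ⇒ Tail ⇒ id - Tail ⇒ id - Expr ⇒ id - id

Two distinct leftmost derivations for the same string.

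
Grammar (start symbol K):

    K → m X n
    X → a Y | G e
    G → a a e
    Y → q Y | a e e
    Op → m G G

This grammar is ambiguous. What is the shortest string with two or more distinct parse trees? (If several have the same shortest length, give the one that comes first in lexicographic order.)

length 6: m a a e e n has 2 parse trees

Two derivations of m a a e e n:
  K ⇒ m X n ⇒ m a Y n ⇒ m a a e e n
  K ⇒ m X n ⇒ m G e n ⇒ m a a e e n

m a a e e n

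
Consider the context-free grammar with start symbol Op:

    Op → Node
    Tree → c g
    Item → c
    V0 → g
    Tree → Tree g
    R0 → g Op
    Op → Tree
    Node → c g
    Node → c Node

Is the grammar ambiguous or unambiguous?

Witness: c g

Derivation 1: Op ⇒ Node ⇒ c g
Derivation 2: Op ⇒ Tree ⇒ c g

Two distinct leftmost derivations for the same string.

Ambiguous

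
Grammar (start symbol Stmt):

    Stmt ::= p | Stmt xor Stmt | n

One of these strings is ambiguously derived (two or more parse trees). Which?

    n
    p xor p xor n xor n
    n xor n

p xor p xor n xor n

n: 1 tree
p xor p xor n xor n: 5 trees
n xor n: 1 tree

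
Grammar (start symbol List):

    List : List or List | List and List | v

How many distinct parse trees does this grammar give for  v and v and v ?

Parse trees for v and v and v:
  [List [List v] and [List [List v] and [List v]]]
  [List [List [List v] and [List v]] and [List v]]

2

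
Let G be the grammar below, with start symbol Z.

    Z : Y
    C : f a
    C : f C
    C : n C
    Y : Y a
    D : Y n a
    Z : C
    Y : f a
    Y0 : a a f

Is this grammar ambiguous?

Witness: f a

Derivation 1: Z ⇒ Y ⇒ f a
Derivation 2: Z ⇒ C ⇒ f a

Two distinct leftmost derivations for the same string.

Ambiguous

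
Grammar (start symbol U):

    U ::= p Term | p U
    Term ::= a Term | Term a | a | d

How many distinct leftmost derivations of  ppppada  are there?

2

Parse trees for ppppada:
  [U p [U p [U p [U p [Term a [Term [Term d] a]]]]]]
  [U p [U p [U p [U p [Term [Term a [Term d]] a]]]]]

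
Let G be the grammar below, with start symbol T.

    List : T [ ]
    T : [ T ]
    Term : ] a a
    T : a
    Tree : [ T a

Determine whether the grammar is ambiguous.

Unambiguous

Only T is reachable from T; ignoring the rest: Each string is a nest of matched brackets around a single atom. An opening bracket forces the recursive rule; an atom forces the base rule.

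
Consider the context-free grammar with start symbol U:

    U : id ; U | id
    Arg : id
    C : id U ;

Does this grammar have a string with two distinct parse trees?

Unambiguous

(Arg, C are unreachable from U, so their rules don't affect L(U).) The reachable grammar is A → atom sep A | atom. Each atom is followed by either the separator (recurse) or end-of-string (stop) — no choice point.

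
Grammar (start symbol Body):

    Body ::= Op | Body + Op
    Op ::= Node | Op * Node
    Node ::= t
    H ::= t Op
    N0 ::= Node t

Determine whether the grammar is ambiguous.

(H, N0 are unreachable from Body, so their rules don't affect L(Body).) This is a standard precedence ladder (Body over Op over Node), with each level left-recursive on its own operator ('+' at Body, '*' at Op). That structure is LR(1), hence unambiguous.

Unambiguous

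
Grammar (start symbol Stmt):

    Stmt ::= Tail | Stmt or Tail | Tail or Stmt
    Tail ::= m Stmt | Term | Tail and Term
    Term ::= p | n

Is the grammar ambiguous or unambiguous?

Ambiguous

Witness: n or n

Derivation 1: Stmt ⇒ Stmt or Tail ⇒ Tail or Tail ⇒ Term or Tail ⇒ n or Tail ⇒ n or Term ⇒ n or n
Derivation 2: Stmt ⇒ Tail or Stmt ⇒ Term or Stmt ⇒ n or Stmt ⇒ n or Tail ⇒ n or Term ⇒ n or n

Two distinct leftmost derivations for the same string.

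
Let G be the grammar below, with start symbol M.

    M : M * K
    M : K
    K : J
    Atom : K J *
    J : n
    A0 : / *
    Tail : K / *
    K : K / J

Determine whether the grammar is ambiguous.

Unambiguous

(Atom, A0, Tail are unreachable from M, so their rules don't affect L(M).) M → M * K | K  ;  K → K / J | J  — a left-associative chain with J at the bottom. Each string factors uniquely by precedence.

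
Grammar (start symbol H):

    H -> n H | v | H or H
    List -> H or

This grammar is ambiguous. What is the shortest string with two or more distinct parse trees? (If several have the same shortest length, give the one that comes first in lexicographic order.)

n v or v

length 1: no string has ≥2 trees
length 2: no string has ≥2 trees
length 3: no string has ≥2 trees
length 4: n v or v has 2 parse trees

Two derivations of n v or v:
  H ⇒ n H ⇒ n H or H ⇒ n v or H ⇒ n v or v
  H ⇒ H or H ⇒ n H or H ⇒ n v or H ⇒ n v or v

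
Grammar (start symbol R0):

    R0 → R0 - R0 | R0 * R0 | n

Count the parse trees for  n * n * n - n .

5

Parse trees for n * n * n - n:
  [R0 [R0 [R0 n] * [R0 [R0 n] * [R0 n]]] - [R0 n]]
  [R0 [R0 [R0 [R0 n] * [R0 n]] * [R0 n]] - [R0 n]]
  [R0 [R0 n] * [R0 [R0 [R0 n] * [R0 n]] - [R0 n]]]
  [R0 [R0 n] * [R0 [R0 n] * [R0 [R0 n] - [R0 n]]]]
  [R0 [R0 [R0 n] * [R0 n]] * [R0 [R0 n] - [R0 n]]]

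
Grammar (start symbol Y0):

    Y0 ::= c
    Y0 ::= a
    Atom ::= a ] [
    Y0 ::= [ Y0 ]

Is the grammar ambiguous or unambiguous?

Unambiguous

(Atom is unreachable from Y0, so its rules don't affect L(Y0).) L(Y0) is { openⁿ atom closeⁿ : n ≥ 0 }. The bracket depth fixes n, and the derivation is forced at every step.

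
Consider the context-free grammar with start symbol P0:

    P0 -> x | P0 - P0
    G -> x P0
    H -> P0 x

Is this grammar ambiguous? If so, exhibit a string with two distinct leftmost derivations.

Ambiguous

Witness: x - x - x

Derivation 1: P0 ⇒ P0 - P0 ⇒ x - P0 ⇒ x - P0 - P0 ⇒ x - x - P0 ⇒ x - x - x
Derivation 2: P0 ⇒ P0 - P0 ⇒ P0 - P0 - P0 ⇒ x - P0 - P0 ⇒ x - x - P0 ⇒ x - x - x

Two distinct leftmost derivations for the same string.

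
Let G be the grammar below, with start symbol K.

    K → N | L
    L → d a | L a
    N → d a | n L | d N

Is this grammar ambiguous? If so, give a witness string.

Witness: d a

Derivation 1: K ⇒ N ⇒ d a
Derivation 2: K ⇒ L ⇒ d a

Two distinct leftmost derivations for the same string.

Ambiguous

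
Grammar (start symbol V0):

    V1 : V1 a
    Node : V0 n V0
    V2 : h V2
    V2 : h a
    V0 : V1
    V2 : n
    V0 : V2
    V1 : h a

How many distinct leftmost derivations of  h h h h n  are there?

Parse trees for h h h h n:
  [V0 [V2 h [V2 h [V2 h [V2 h [V2 n]]]]]]

1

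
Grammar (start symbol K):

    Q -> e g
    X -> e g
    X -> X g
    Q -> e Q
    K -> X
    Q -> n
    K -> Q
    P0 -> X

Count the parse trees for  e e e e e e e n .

Parse trees for e e e e e e e n:
  [K [Q e [Q e [Q e [Q e [Q e [Q e [Q e [Q n]]]]]]]]]

1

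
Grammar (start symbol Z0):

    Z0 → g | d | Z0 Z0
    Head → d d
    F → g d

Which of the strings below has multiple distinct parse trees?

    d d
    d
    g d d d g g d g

g d d d g g d g

d d: 1 tree
d: 1 tree
g d d d g g d g: 429 trees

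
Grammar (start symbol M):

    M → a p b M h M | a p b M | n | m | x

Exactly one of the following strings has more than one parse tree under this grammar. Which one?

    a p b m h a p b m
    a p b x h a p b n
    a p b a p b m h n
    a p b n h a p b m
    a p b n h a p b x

a p b m h a p b m: 1 tree
a p b x h a p b n: 1 tree
a p b a p b m h n: 2 trees
a p b n h a p b m: 1 tree
a p b n h a p b x: 1 tree

a p b a p b m h n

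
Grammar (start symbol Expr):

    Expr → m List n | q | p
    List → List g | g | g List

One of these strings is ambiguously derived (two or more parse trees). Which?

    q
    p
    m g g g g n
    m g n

q: 1 tree
p: 1 tree
m g g g g n: 8 trees
m g n: 1 tree

m g g g g n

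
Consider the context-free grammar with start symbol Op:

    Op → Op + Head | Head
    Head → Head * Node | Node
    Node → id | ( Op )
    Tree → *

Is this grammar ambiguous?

Only Op, Head, Node are reachable from Op; ignoring the rest: This is a standard precedence ladder (Op over Head over Node), with each level left-recursive on its own operator ('+' at Op, '*' at Head). That structure is LR(1), hence unambiguous.

Unambiguous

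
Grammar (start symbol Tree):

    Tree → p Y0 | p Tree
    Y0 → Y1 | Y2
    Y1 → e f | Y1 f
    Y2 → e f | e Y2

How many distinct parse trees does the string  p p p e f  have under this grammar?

2

Parse trees for p p p e f:
  [Tree p [Tree p [Tree p [Y0 [Y1 e f]]]]]
  [Tree p [Tree p [Tree p [Y0 [Y2 e f]]]]]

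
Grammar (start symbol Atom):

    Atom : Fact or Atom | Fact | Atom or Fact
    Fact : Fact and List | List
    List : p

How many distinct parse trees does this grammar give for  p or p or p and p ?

4

Parse trees for p or p or p and p:
  [Atom [Fact [List p]] or [Atom [Fact [List p]] or [Atom [Fact [Fact [List p]] and [List p]]]]]
  [Atom [Fact [List p]] or [Atom [Atom [Fact [List p]]] or [Fact [Fact [List p]] and [List p]]]]
  [Atom [Atom [Fact [List p]] or [Atom [Fact [List p]]]] or [Fact [Fact [List p]] and [List p]]]
  [Atom [Atom [Atom [Fact [List p]]] or [Fact [List p]]] or [Fact [Fact [List p]] and [List p]]]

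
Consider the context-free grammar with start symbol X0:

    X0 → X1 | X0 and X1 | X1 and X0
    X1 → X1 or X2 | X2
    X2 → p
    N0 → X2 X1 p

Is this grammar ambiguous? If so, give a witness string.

Ambiguous

Witness: p and p

Derivation 1: X0 ⇒ X0 and X1 ⇒ X1 and X1 ⇒ X2 and X1 ⇒ p and X1 ⇒ p and X2 ⇒ p and p
Derivation 2: X0 ⇒ X1 and X0 ⇒ X2 and X0 ⇒ p and X0 ⇒ p and X1 ⇒ p and X2 ⇒ p and p

Two distinct leftmost derivations for the same string.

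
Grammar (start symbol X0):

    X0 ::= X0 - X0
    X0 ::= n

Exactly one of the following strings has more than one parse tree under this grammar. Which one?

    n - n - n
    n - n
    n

n - n - n

n - n - n: 2 trees
n - n: 1 tree
n: 1 tree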